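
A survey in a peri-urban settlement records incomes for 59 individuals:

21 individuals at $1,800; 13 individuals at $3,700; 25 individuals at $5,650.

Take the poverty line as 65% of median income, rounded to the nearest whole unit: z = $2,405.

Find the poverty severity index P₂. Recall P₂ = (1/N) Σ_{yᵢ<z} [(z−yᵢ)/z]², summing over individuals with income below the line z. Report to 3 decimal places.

0.023

Incomes under z: 21×$1,800 (q = 21 of N = 59).
Normalized shortfalls: (2405−1800)/2405 = 0.2516 (×21).
Squared: 0.0633 (×21).
Sum = 1.328923; P₂ = 1.328923 / 59 = 0.023.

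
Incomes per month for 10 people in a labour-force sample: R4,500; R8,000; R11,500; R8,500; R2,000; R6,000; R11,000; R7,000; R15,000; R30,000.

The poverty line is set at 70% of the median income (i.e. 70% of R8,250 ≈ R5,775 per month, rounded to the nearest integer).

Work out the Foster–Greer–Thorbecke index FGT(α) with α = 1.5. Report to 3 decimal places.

Below z: R2,000, R4,500 (q = 2 of N = 10).
Gap ratios (z−y)/z: (5775−2000)/5775 = 0.6537; (5775−4500)/5775 = 0.2208.
Raised to α = 1.5: 0.52850; 0.10374.
Sum = 0.632241; FGT(1.5) = 0.632241 / 10 = 0.063.

0.063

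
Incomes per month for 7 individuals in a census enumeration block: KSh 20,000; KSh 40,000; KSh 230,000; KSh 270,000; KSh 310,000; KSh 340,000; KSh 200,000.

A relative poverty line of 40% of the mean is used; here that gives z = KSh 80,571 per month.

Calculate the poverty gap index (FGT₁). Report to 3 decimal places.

0.179

Below z: KSh 20,000, KSh 40,000 (q = 2 of N = 7).
Relative gaps: (80571−20000)/80571 = 0.7518; (80571−40000)/80571 = 0.5035.
Σ = 1.255315. Dividing by the full population N = 7 gives P₁ = 0.179.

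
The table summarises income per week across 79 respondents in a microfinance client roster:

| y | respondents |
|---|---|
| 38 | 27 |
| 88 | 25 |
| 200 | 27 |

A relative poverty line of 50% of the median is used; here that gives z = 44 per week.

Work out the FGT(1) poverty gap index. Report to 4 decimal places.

0.0466

Poor units: 27×38 (q = 27 of N = 79).
Relative gaps: (44−38)/44 = 0.1364 (×27).
Sum of shortfalls = 3.681818; P₁ averages over all N: 3.681818 / 79 = 0.0466.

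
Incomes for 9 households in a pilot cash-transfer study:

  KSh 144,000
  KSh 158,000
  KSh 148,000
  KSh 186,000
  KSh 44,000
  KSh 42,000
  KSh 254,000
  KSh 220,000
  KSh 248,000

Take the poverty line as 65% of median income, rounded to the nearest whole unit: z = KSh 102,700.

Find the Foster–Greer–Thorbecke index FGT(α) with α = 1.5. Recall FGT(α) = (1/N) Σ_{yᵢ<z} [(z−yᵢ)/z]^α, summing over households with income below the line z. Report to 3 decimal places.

Below the line: KSh 42,000, KSh 44,000 (q = 2 of N = 9).
Normalized shortfalls: (102700−42000)/102700 = 0.5910; (102700−44000)/102700 = 0.5716.
Raised to α = 1.5: 0.45439; 0.43212.
Sum = 0.886506; FGT(1.5) = 0.886506 / 9 = 0.099.

0.099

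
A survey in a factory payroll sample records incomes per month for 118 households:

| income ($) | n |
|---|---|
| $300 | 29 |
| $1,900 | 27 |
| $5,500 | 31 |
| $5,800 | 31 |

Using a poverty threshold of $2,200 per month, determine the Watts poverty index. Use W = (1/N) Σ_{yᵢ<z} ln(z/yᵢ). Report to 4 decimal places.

Below z: 29×$300, 27×$1,900 (q = 56 of N = 118).
Log gaps: ln(2200/300) = 1.9924 (×29); ln(2200/1900) = 0.1466 (×27).
W = 61.738769 / 118 = 0.5232.

0.5232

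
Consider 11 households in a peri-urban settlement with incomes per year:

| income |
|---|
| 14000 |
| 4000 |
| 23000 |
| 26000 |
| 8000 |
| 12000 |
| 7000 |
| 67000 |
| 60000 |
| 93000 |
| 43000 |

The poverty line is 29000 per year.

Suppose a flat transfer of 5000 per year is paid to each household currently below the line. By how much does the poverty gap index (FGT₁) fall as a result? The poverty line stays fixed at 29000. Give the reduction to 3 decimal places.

Before: below the line — 4000, 7000, 8000, 12000, 14000, 23000, 26000; poverty gap index (FGT₁) = 0.34169.
After the 5000 transfer: below the line — 9000, 12000, 13000, 17000, 19000, 28000; poverty gap index (FGT₁) = 0.23824.
Reduction = 0.34169 − 0.23824 = 0.103.

0.103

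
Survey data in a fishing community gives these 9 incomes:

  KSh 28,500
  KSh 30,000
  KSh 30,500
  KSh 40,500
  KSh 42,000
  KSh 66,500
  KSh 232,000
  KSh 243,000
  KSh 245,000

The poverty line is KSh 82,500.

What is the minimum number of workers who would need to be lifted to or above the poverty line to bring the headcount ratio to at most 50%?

Currently q = 6 of N = 9 are below the line (H = 0.667).
A headcount ratio of at most 50% allows at most ⌊0.50 × 9⌋ = 4 poor workers.
So at least 6 − 4 = 2 must be lifted.

2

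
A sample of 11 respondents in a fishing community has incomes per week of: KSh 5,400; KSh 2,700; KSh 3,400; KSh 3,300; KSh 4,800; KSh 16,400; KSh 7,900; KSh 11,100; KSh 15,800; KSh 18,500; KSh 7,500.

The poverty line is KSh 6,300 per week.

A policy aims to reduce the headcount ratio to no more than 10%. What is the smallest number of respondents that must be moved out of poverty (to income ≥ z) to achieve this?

4

Currently q = 5 of N = 11 are below the line (H = 0.455).
A headcount ratio of at most 10% allows at most ⌊0.10 × 11⌋ = 1 poor respondents.
So at least 5 − 1 = 4 must be lifted.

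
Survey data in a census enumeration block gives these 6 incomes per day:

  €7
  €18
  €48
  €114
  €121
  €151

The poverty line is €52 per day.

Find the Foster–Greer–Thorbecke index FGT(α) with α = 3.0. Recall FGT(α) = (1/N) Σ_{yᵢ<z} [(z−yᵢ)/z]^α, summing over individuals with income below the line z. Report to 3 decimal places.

Below the line: €7, €18, €48 (q = 3 of N = 6).
Normalized shortfalls: (52−7)/52 = 0.8654; (52−18)/52 = 0.6538; (52−48)/52 = 0.0769.
Raised to α = 3.0: 0.64808; 0.27953; 0.00046.
Sum = 0.928062; FGT(3.0) = 0.928062 / 6 = 0.155.

0.155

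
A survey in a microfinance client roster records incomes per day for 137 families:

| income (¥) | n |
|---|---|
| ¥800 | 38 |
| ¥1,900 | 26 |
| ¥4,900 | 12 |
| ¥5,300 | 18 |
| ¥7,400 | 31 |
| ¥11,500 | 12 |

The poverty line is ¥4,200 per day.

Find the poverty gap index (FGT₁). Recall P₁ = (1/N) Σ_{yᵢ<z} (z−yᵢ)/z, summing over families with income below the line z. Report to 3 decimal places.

Incomes under z: 38×¥800, 26×¥1,900 (q = 64 of N = 137).
Shortfall ratios: (4200−800)/4200 = 0.8095 (×38); (4200−1900)/4200 = 0.5476 (×26).
Sum of shortfalls = 45.000000; P₁ averages over all N: 45.000000 / 137 = 0.328.

0.328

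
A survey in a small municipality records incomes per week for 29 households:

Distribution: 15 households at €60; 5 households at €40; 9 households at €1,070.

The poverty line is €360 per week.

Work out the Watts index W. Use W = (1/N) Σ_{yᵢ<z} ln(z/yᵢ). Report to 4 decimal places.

1.3056

Poor units: 5×€40, 15×€60 (q = 20 of N = 29).
Log shortfalls: ln(360/40) = 2.1972 (×5); ln(360/60) = 1.7918 (×15).
W = 37.862515 / 29 = 1.3056.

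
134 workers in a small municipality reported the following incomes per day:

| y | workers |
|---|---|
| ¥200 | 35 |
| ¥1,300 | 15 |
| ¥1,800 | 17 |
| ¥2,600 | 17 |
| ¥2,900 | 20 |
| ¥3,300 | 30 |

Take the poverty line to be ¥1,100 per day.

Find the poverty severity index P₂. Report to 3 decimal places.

Incomes under z: 35×¥200 (q = 35 of N = 134).
Normalized shortfalls: (1100−200)/1100 = 0.8182 (×35).
Squared: 0.6694 (×35).
Sum = 23.429752; P₂ = 23.429752 / 134 = 0.175.

0.175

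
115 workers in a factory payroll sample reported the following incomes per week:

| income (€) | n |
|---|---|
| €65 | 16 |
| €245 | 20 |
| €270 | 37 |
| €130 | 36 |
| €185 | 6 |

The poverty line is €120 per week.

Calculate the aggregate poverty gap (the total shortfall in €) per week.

Below the line: 16×€65 (q = 16 of N = 115).
Individual gaps: 16×(120−65) = 880.
Aggregate gap = €880.

€880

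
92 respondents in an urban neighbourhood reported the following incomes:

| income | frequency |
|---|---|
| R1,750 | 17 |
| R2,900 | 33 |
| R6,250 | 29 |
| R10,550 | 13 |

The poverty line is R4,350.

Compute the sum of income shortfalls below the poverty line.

R92,050

Below the line: 17×R1,750, 33×R2,900 (q = 50 of N = 92).
Individual gaps: 17×(4350−1750) = 44200; 33×(4350−2900) = 47850.
Aggregate gap = R92,050.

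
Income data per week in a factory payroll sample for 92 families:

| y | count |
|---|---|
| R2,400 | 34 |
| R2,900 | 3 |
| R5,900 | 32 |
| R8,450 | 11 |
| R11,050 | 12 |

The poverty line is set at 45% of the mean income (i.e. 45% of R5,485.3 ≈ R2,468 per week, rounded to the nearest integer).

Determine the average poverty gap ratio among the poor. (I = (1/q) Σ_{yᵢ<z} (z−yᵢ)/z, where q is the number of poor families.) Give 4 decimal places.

Below z: 34×R2,400 (q = 34 of N = 92).
Relative gaps: 0.0276 (×34); sum = 0.936791.
I averages over the q = 34 poor units only: 0.936791 / 34 = 0.0276.

0.0276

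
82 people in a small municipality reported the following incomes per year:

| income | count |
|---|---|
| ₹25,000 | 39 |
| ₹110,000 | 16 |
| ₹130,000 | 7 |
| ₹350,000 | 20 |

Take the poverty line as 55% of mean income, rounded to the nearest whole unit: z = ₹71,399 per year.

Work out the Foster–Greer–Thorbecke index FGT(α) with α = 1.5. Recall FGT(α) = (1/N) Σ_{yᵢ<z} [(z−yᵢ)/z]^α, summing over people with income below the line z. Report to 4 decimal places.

0.2492

Incomes under z: 39×₹25,000 (q = 39 of N = 82).
Relative gaps: (71399−25000)/71399 = 0.6499 (×39).
Raised to α = 1.5: 0.52387 (×39).
Sum = 20.430987; FGT(1.5) = 20.430987 / 82 = 0.2492.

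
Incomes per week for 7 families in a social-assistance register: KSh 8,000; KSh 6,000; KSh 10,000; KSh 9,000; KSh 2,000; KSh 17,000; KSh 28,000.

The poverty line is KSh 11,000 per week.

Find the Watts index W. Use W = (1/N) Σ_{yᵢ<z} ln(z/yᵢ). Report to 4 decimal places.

0.4179

Poor units: KSh 2,000, KSh 6,000, KSh 8,000, KSh 9,000, KSh 10,000 (q = 5 of N = 7).
Log shortfalls: ln(11000/2000) = 1.7047; ln(11000/6000) = 0.6061; ln(11000/8000) = 0.3185; ln(11000/9000) = 0.2007; ln(11000/10000) = 0.0953.
W = 2.925319 / 7 = 0.4179.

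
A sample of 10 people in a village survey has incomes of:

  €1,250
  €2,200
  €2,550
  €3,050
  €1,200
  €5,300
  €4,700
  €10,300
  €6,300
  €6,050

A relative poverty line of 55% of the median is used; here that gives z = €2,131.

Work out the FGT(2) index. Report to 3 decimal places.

Incomes under z: €1,200, €1,250 (q = 2 of N = 10).
Relative gaps: (2131−1200)/2131 = 0.4369; (2131−1250)/2131 = 0.4134.
Squared: 0.1909; 0.1709.
Sum = 0.361785; P₂ = 0.361785 / 10 = 0.036.

0.036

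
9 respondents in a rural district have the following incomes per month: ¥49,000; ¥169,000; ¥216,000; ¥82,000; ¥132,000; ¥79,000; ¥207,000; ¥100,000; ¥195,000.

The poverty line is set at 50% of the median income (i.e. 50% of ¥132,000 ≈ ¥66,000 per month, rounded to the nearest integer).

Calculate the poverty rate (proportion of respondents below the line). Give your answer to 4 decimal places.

1 of the 9 respondents have income below ¥66,000.
H = 1/9 = 0.1111.

0.1111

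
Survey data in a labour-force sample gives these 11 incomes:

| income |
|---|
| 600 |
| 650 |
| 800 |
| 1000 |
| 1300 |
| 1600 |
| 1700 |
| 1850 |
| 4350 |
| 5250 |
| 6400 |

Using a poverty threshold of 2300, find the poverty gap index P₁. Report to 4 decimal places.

0.3518

Poor units: 600, 650, 800, 1000, 1300, 1600, 1700, 1850 (q = 8 of N = 11).
Relative gaps: (2300−600)/2300 = 0.7391; (2300−650)/2300 = 0.7174; (2300−800)/2300 = 0.6522; (2300−1000)/2300 = 0.5652; (2300−1300)/2300 = 0.4348; (2300−1600)/2300 = 0.3043; (2300−1700)/2300 = 0.2609; (2300−1850)/2300 = 0.1957.
Sum of shortfalls = 3.869565; P₁ averages over all N: 3.869565 / 11 = 0.3518.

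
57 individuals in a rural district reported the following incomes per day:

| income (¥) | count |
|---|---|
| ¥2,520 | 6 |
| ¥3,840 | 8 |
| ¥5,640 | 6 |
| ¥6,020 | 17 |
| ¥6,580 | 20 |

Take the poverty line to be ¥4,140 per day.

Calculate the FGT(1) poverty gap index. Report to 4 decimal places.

0.0514

Incomes under z: 6×¥2,520, 8×¥3,840 (q = 14 of N = 57).
Relative gaps: (4140−2520)/4140 = 0.3913 (×6); (4140−3840)/4140 = 0.0725 (×8).
Σ = 2.927536. Dividing by the full population N = 57 gives P₁ = 0.0514.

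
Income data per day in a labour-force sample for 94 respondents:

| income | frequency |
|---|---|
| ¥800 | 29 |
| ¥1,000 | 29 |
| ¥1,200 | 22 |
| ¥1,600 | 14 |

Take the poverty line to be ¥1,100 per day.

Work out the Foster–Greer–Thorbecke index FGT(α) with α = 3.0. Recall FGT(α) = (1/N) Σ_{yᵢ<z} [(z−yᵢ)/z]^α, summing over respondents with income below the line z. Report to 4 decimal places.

0.0065

Below z: 29×¥800, 29×¥1,000 (q = 58 of N = 94).
Gap ratios (z−y)/z: (1100−800)/1100 = 0.2727 (×29); (1100−1000)/1100 = 0.0909 (×29).
Raised to α = 3.0: 0.02029 (×29); 0.00075 (×29).
Sum = 0.610068; FGT(3.0) = 0.610068 / 94 = 0.0065.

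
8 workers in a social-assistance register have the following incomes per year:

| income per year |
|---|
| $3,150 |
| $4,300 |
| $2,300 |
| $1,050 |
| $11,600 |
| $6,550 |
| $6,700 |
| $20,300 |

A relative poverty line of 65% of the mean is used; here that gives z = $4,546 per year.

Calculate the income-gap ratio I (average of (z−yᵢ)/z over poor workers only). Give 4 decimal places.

0.4061

Below the line: $1,050, $2,300, $3,150, $4,300 (q = 4 of N = 8).
Shortfall ratios (z−y)/z: 0.7690, 0.4941, 0.3071, 0.0541; sum = 1.624285.
The income-gap ratio divides by q (the poor only): 1.624285 / 4 = 0.4061.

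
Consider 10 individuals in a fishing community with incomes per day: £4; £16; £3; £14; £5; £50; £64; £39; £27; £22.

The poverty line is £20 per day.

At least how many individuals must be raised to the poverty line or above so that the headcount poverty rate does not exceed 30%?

Currently q = 5 of N = 10 are below the line (H = 0.500).
A headcount ratio of at most 30% allows at most ⌊0.30 × 10⌋ = 3 poor individuals.
So at least 5 − 3 = 2 must be lifted.

2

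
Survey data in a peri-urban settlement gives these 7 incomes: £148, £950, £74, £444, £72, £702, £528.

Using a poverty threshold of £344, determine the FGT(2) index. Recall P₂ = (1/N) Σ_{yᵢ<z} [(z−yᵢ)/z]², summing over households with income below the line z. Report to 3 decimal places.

Below z: £72, £74, £148 (q = 3 of N = 7).
Shortfall ratios: (344−72)/344 = 0.7907; (344−74)/344 = 0.7849; (344−148)/344 = 0.5698.
Squared: 0.6252; 0.6160; 0.3246.
Sum = 1.565880; P₂ = 1.565880 / 7 = 0.224.

0.224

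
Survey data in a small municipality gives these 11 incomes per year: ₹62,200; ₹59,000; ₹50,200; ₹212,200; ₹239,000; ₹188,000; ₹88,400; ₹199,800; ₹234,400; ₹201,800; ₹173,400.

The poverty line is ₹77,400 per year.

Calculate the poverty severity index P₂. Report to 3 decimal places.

Below z: ₹50,200, ₹59,000, ₹62,200 (q = 3 of N = 11).
Gap ratios (z−y)/z: (77400−50200)/77400 = 0.3514; (77400−59000)/77400 = 0.2377; (77400−62200)/77400 = 0.1964.
Squared: 0.1235; 0.0565; 0.0386.
Sum = 0.218577; P₂ = 0.218577 / 11 = 0.020.

0.020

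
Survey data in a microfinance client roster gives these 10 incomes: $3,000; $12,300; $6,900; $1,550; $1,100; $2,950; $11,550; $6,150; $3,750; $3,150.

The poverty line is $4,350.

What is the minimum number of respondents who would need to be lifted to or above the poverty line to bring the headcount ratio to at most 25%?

6 of the 10 respondents are poor, so H = 6/10 = 0.600.
A headcount ratio of at most 25% allows at most ⌊0.25 × 10⌋ = 2 poor respondents.
So at least 6 − 2 = 4 must be lifted.

4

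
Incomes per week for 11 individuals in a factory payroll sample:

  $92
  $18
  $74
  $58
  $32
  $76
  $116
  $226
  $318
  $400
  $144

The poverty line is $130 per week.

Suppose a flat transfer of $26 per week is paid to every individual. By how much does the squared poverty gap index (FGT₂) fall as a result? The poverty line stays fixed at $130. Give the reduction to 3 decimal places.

0.100

Before: below the line — $18, $32, $58, $74, $76, $92, $116; squared poverty gap index (FGT₂) = 0.18840.
After the $26 transfer: below the line — $44, $58, $84, $100, $102, $118; squared poverty gap index (FGT₂) = 0.08889.
Reduction = 0.18840 − 0.08889 = 0.100.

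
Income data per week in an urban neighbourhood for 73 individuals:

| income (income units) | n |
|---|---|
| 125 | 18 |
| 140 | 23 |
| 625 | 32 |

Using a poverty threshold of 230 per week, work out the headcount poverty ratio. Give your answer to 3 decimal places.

0.562

41 of the 73 individuals have income below 230.
H = 41/73 = 0.562.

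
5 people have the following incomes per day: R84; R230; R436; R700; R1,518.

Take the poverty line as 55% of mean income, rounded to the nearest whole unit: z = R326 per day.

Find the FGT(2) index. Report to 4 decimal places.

0.1276

Below z: R84, R230 (q = 2 of N = 5).
Relative gaps: (326−84)/326 = 0.7423; (326−230)/326 = 0.2945.
Squared: 0.5511; 0.0867.
Sum = 0.637773; P₂ = 0.637773 / 5 = 0.1276.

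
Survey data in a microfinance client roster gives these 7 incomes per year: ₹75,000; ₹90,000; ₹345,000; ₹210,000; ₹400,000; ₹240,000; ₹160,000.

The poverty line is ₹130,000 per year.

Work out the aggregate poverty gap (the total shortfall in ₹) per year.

₹95,000

Below z: ₹75,000, ₹90,000 (q = 2 of N = 7).
Individual gaps: 130000−75000 = 55000; 130000−90000 = 40000.
Aggregate gap = ₹95,000.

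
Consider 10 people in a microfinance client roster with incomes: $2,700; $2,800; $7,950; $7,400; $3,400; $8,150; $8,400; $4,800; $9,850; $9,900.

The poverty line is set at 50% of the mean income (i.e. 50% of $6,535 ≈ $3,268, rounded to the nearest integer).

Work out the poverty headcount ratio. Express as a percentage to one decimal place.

2 of the 10 people have income below $3,268.
H = 2/10 = 20.0%.

20.0%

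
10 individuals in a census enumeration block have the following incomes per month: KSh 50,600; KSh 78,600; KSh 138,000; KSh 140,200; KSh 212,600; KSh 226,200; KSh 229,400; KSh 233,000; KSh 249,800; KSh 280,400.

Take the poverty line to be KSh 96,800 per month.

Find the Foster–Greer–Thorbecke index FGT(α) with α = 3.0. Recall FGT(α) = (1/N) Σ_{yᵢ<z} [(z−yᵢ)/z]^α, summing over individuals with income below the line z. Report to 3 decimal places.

Below the line: KSh 50,600, KSh 78,600 (q = 2 of N = 10).
Normalized shortfalls: (96800−50600)/96800 = 0.4773; (96800−78600)/96800 = 0.1880.
Raised to α = 3.0: 0.10872; 0.00665.
Sum = 0.115364; FGT(3.0) = 0.115364 / 10 = 0.012.

0.012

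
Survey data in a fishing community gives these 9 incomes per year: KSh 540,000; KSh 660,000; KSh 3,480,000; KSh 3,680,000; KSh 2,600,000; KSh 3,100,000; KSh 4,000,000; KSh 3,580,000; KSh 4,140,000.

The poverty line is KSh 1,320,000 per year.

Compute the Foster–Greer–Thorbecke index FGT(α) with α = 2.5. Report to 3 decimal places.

Incomes under z: KSh 540,000, KSh 660,000 (q = 2 of N = 9).
Relative gaps: (1320000−540000)/1320000 = 0.5909; (1320000−660000)/1320000 = 0.5000.
Raised to α = 2.5: 0.26841; 0.17678.
Sum = 0.445189; FGT(2.5) = 0.445189 / 9 = 0.049.

0.049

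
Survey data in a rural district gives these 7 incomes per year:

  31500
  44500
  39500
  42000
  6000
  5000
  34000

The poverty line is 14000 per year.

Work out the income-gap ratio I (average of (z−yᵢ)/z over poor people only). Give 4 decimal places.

Incomes under z: 5000, 6000 (q = 2 of N = 7).
Relative gaps: 0.6429, 0.5714; sum = 1.214286.
I averages over the q = 2 poor units only: 1.214286 / 2 = 0.6071.

0.6071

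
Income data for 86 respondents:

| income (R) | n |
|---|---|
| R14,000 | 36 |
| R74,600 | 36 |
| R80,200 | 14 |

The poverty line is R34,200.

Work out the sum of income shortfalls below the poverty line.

R727,200

Below the line: 36×R14,000 (q = 36 of N = 86).
Individual gaps: 36×(34200−14000) = 727200.
Aggregate gap = R727,200.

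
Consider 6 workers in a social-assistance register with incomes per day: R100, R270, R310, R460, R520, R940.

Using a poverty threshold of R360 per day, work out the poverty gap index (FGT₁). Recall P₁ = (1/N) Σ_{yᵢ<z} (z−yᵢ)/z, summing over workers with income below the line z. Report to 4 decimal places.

Below z: R100, R270, R310 (q = 3 of N = 6).
Relative gaps: (360−100)/360 = 0.7222; (360−270)/360 = 0.2500; (360−310)/360 = 0.1389.
Σ = 1.111111. Dividing by the full population N = 6 gives P₁ = 0.1852.

0.1852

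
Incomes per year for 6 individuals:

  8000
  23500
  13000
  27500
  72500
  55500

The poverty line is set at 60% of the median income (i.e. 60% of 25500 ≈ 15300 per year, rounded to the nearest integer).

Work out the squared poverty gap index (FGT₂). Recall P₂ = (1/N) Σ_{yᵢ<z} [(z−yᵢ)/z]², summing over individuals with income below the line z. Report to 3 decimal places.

Below the line: 8000, 13000 (q = 2 of N = 6).
Relative gaps: (15300−8000)/15300 = 0.4771; (15300−13000)/15300 = 0.1503.
Squared: 0.2276; 0.0226.
Sum = 0.250246; P₂ = 0.250246 / 6 = 0.042.

0.042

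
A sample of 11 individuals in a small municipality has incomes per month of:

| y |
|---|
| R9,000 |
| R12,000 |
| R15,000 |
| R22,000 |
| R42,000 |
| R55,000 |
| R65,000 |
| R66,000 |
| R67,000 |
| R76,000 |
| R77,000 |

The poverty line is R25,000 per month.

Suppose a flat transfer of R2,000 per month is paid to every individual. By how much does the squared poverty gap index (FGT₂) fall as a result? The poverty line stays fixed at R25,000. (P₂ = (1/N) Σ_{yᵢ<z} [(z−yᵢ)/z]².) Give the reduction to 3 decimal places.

Before: below the line — R9,000, R12,000, R15,000, R22,000; squared poverty gap index (FGT₂) = 0.07767.
After the R2,000 transfer: below the line — R11,000, R14,000, R17,000, R24,000; squared poverty gap index (FGT₂) = 0.05556.
Reduction = 0.07767 − 0.05556 = 0.022.

0.022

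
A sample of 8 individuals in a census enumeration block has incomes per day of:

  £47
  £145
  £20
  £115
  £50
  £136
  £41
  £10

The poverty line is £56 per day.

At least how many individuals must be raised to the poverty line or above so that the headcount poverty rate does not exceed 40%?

2

Currently q = 5 of N = 8 are below the line (H = 0.625).
A headcount ratio of at most 40% allows at most ⌊0.40 × 8⌋ = 3 poor individuals.
So at least 5 − 3 = 2 must be lifted.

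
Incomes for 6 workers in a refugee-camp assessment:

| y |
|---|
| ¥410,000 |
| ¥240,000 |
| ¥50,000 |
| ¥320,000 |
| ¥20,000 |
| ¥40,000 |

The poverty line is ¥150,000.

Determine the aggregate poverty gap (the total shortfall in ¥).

Poor units: ¥20,000, ¥40,000, ¥50,000 (q = 3 of N = 6).
Individual gaps: 150000−20000 = 130000; 150000−40000 = 110000; 150000−50000 = 100000.
Aggregate gap = ¥340,000.

¥340,000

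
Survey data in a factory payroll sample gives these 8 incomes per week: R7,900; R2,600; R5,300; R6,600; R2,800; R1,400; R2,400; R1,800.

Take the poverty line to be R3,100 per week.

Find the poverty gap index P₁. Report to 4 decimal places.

Incomes under z: R1,400, R1,800, R2,400, R2,600, R2,800 (q = 5 of N = 8).
Normalized shortfalls: (3100−1400)/3100 = 0.5484; (3100−1800)/3100 = 0.4194; (3100−2400)/3100 = 0.2258; (3100−2600)/3100 = 0.1613; (3100−2800)/3100 = 0.0968.
Sum of shortfalls = 1.451613; P₁ averages over all N: 1.451613 / 8 = 0.1815.

0.1815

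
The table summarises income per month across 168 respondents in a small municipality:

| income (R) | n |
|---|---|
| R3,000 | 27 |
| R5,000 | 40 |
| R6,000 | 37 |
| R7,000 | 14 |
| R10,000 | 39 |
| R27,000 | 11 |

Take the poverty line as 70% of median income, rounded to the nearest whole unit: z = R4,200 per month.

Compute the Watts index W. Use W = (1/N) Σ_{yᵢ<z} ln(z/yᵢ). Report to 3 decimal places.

0.054

Below z: 27×R3,000 (q = 27 of N = 168).
Log shortfalls: ln(4200/3000) = 0.3365 (×27).
W = 9.084750 / 168 = 0.054.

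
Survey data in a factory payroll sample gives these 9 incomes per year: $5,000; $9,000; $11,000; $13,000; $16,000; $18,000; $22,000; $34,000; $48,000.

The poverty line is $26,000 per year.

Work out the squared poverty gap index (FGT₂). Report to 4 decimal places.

Below the line: $5,000, $9,000, $11,000, $13,000, $16,000, $18,000, $22,000 (q = 7 of N = 9).
Normalized shortfalls: (26000−5000)/26000 = 0.8077; (26000−9000)/26000 = 0.6538; (26000−11000)/26000 = 0.5769; (26000−13000)/26000 = 0.5000; (26000−16000)/26000 = 0.3846; (26000−18000)/26000 = 0.3077; (26000−22000)/26000 = 0.1538.
Squared: 0.6524; 0.4275; 0.3328; 0.2500; 0.1479; 0.0947; 0.0237.
Sum = 1.928994; P₂ = 1.928994 / 9 = 0.2143.

0.2143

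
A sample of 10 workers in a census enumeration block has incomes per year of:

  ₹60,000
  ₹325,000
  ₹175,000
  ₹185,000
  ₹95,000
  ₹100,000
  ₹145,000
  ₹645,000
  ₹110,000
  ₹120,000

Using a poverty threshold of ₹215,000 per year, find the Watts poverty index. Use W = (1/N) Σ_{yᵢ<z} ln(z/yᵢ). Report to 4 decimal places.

0.4862

Below z: ₹60,000, ₹95,000, ₹100,000, ₹110,000, ₹120,000, ₹145,000, ₹175,000, ₹185,000 (q = 8 of N = 10).
Log shortfalls: ln(215000/60000) = 1.2763; ln(215000/95000) = 0.8168; ln(215000/100000) = 0.7655; ln(215000/110000) = 0.6702; ln(215000/120000) = 0.5831; ln(215000/145000) = 0.3939; ln(215000/175000) = 0.2059; ln(215000/185000) = 0.1503.
W = 4.861865 / 10 = 0.4862.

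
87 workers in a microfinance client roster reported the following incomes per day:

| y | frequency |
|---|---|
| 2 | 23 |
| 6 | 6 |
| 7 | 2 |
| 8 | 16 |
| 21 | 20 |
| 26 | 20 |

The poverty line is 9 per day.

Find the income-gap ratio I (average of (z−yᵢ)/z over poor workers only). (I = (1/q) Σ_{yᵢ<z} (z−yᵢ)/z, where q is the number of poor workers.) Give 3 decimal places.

Incomes under z: 23×2, 6×6, 2×7, 16×8 (q = 47 of N = 87).
Relative gaps: 0.7778 (×23), 0.3333 (×6), 0.2222 (×2), 0.1111 (×16); sum = 22.111111.
I averages over the q = 47 poor units only: 22.111111 / 47 = 0.470.

0.470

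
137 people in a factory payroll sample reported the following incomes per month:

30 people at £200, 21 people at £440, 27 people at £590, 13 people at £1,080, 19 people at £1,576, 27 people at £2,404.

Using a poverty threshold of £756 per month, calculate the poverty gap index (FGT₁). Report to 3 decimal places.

Below z: 30×£200, 21×£440, 27×£590 (q = 78 of N = 137).
Normalized shortfalls: (756−200)/756 = 0.7354 (×30); (756−440)/756 = 0.4180 (×21); (756−590)/756 = 0.2196 (×27).
Σ = 36.769841. Dividing by the full population N = 137 gives P₁ = 0.268.

0.268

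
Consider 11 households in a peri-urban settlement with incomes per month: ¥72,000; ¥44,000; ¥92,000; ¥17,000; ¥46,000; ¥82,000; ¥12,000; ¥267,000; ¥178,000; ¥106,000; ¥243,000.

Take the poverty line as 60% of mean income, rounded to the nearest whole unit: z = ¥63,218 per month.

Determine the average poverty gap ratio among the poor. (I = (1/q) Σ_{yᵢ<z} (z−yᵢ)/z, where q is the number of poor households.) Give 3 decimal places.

Below z: ¥12,000, ¥17,000, ¥44,000, ¥46,000 (q = 4 of N = 11).
Relative gaps: 0.8102, 0.7311, 0.3040, 0.2724; sum = 2.117625.
I averages over the q = 4 poor units only: 2.117625 / 4 = 0.529.

0.529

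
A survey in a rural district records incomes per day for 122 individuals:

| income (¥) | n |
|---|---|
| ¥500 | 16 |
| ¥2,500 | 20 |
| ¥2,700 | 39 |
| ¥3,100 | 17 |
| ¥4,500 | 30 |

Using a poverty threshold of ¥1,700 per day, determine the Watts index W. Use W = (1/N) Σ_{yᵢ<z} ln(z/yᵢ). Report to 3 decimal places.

0.160

Incomes under z: 16×¥500 (q = 16 of N = 122).
Log shortfalls: ln(1700/500) = 1.2238 (×16).
W = 19.580407 / 122 = 0.160.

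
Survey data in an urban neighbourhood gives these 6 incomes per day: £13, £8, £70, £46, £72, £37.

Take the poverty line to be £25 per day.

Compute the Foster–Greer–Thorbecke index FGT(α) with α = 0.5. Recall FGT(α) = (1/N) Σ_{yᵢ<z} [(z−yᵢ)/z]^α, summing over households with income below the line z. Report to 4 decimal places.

Below the line: £8, £13 (q = 2 of N = 6).
Shortfall ratios: (25−8)/25 = 0.6800; (25−13)/25 = 0.4800.
Raised to α = 0.5: 0.82462; 0.69282.
Sum = 1.517441; FGT(0.5) = 1.517441 / 6 = 0.2529.

0.2529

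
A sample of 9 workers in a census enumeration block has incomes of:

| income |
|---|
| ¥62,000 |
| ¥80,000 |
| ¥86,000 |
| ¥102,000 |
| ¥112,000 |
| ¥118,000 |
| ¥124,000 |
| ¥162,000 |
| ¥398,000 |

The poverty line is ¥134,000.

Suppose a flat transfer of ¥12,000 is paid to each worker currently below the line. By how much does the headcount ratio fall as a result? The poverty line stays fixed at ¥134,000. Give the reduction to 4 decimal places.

0.1111

Before: below the line — ¥62,000, ¥80,000, ¥86,000, ¥102,000, ¥112,000, ¥118,000, ¥124,000; headcount ratio = 0.777778.
After the ¥12,000 transfer: below the line — ¥74,000, ¥92,000, ¥98,000, ¥114,000, ¥124,000, ¥130,000; headcount ratio = 0.666667.
Reduction = 0.777778 − 0.666667 = 0.1111.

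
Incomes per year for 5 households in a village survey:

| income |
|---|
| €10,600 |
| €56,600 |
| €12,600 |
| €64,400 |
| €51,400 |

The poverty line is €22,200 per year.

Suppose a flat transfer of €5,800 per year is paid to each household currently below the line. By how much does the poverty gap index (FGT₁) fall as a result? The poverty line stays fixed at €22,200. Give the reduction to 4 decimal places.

0.1045

Before: below the line — €10,600, €12,600; poverty gap index (FGT₁) = 0.190991.
After the €5,800 transfer: below the line — €16,400, €18,400; poverty gap index (FGT₁) = 0.086486.
Reduction = 0.190991 − 0.086486 = 0.1045.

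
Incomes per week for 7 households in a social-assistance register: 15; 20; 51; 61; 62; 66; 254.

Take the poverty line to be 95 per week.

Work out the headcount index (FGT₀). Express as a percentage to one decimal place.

85.7%

6 of the 7 households have income below 95.
H = 6/7 = 85.7%.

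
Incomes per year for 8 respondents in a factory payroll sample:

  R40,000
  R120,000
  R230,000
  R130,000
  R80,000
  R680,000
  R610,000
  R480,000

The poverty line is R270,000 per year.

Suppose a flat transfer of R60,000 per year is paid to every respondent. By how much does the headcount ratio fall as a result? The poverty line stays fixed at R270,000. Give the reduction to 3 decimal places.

Before: below the line — R40,000, R80,000, R120,000, R130,000, R230,000; headcount ratio = 0.62500.
After the R60,000 transfer: below the line — R100,000, R140,000, R180,000, R190,000; headcount ratio = 0.50000.
Reduction = 0.62500 − 0.50000 = 0.125.

0.125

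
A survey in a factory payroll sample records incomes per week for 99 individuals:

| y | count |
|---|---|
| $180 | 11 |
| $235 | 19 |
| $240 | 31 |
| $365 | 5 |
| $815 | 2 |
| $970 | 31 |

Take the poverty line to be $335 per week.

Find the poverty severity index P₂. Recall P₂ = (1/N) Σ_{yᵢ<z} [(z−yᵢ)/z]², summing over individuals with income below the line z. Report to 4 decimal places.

Poor units: 11×$180, 19×$235, 31×$240 (q = 61 of N = 99).
Relative gaps: (335−180)/335 = 0.4627 (×11); (335−235)/335 = 0.2985 (×19); (335−240)/335 = 0.2836 (×31).
Squared: 0.2141 (×11); 0.0891 (×19); 0.0804 (×31).
Sum = 6.540878; P₂ = 6.540878 / 99 = 0.0661.

0.0661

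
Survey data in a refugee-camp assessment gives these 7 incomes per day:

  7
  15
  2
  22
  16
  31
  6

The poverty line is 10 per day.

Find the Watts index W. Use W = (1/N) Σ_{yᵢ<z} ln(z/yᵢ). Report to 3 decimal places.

0.354

Poor units: 2, 6, 7 (q = 3 of N = 7).
Log gaps: ln(10/2) = 1.6094; ln(10/6) = 0.5108; ln(10/7) = 0.3567.
W = 2.476938 / 7 = 0.354.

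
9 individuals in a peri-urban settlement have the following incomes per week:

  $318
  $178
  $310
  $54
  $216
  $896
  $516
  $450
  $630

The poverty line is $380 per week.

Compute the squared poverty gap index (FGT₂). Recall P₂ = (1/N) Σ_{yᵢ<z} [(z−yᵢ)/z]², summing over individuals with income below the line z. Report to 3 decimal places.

Below z: $54, $178, $216, $310, $318 (q = 5 of N = 9).
Gap ratios (z−y)/z: (380−54)/380 = 0.8579; (380−178)/380 = 0.5316; (380−216)/380 = 0.4316; (380−310)/380 = 0.1842; (380−318)/380 = 0.1632.
Squared: 0.7360; 0.2826; 0.1863; 0.0339; 0.0266.
Sum = 1.265374; P₂ = 1.265374 / 9 = 0.141.

0.141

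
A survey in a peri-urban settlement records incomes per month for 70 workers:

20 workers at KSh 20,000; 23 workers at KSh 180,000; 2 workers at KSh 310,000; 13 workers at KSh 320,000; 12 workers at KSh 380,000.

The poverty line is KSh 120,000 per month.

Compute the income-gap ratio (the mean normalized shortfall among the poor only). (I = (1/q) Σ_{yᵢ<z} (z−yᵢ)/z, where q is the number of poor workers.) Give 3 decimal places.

Below the line: 20×KSh 20,000 (q = 20 of N = 70).
Relative gaps: 0.8333 (×20); sum = 16.666667.
I averages over the q = 20 poor units only: 16.666667 / 20 = 0.833.

0.833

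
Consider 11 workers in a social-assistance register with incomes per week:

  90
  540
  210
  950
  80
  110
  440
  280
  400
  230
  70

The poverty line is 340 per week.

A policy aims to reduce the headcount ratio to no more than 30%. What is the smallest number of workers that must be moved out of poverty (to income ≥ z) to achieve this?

4

Currently q = 7 of N = 11 are below the line (H = 0.636).
A headcount ratio of at most 30% allows at most ⌊0.30 × 11⌋ = 3 poor workers.
So at least 7 − 3 = 4 must be lifted.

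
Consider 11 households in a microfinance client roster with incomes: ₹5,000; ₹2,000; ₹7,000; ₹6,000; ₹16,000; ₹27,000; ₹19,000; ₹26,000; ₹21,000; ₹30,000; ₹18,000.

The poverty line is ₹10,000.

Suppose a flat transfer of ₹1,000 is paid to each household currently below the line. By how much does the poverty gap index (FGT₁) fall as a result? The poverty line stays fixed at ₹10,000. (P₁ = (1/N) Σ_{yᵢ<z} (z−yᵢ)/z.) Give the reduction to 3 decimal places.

Before: below the line — ₹2,000, ₹5,000, ₹6,000, ₹7,000; poverty gap index (FGT₁) = 0.18182.
After the ₹1,000 transfer: below the line — ₹3,000, ₹6,000, ₹7,000, ₹8,000; poverty gap index (FGT₁) = 0.14545.
Reduction = 0.18182 − 0.14545 = 0.036.

0.036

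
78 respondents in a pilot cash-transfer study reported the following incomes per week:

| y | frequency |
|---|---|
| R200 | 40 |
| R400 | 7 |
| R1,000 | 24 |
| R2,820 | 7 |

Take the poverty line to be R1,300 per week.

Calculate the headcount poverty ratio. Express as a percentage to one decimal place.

71 of the 78 respondents have income below R1,300.
H = 71/78 = 91.0%.

91.0%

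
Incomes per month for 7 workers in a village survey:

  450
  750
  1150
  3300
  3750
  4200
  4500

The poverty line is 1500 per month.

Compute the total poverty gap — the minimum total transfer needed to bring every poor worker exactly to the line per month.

2150

Poor units: 450, 750, 1150 (q = 3 of N = 7).
Individual gaps: 1500−450 = 1050; 1500−750 = 750; 1500−1150 = 350.
Aggregate gap = 2150.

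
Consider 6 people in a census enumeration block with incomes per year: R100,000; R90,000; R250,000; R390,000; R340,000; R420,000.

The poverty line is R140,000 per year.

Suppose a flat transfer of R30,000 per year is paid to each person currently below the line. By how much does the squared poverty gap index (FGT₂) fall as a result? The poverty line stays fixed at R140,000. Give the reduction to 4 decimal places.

Before: below the line — R90,000, R100,000; squared poverty gap index (FGT₂) = 0.034864.
After the R30,000 transfer: below the line — R120,000, R130,000; squared poverty gap index (FGT₂) = 0.004252.
Reduction = 0.034864 − 0.004252 = 0.0306.

0.0306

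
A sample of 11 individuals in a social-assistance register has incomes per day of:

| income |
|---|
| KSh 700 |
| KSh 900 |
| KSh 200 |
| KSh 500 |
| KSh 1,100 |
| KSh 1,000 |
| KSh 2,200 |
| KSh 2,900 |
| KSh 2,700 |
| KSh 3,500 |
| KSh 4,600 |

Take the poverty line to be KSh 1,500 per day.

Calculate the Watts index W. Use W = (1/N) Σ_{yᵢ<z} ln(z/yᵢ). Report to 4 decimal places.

Poor units: KSh 200, KSh 500, KSh 700, KSh 900, KSh 1,000, KSh 1,100 (q = 6 of N = 11).
Log gaps: ln(1500/200) = 2.0149; ln(1500/500) = 1.0986; ln(1500/700) = 0.7621; ln(1500/900) = 0.5108; ln(1500/1000) = 0.4055; ln(1500/1100) = 0.3102.
W = 5.102101 / 11 = 0.4638.

0.4638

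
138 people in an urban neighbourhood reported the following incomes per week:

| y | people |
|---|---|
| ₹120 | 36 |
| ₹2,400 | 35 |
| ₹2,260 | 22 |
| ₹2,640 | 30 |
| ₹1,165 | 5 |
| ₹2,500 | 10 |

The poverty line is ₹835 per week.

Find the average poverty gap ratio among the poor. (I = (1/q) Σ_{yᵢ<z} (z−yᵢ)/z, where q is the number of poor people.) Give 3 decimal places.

Below the line: 36×₹120 (q = 36 of N = 138).
Relative gaps: 0.8563 (×36); sum = 30.826347.
I averages over the q = 36 poor units only: 30.826347 / 36 = 0.856.

0.856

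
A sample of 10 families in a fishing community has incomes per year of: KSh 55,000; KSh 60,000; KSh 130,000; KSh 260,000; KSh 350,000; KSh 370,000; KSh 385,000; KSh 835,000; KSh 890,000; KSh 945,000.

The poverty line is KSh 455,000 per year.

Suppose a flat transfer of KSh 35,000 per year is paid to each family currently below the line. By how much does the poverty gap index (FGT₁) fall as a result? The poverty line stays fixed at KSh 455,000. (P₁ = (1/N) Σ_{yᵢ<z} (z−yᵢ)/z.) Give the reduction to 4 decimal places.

0.0538

Before: below the line — KSh 55,000, KSh 60,000, KSh 130,000, KSh 260,000, KSh 350,000, KSh 370,000, KSh 385,000; poverty gap index (FGT₁) = 0.346154.
After the KSh 35,000 transfer: below the line — KSh 90,000, KSh 95,000, KSh 165,000, KSh 295,000, KSh 385,000, KSh 405,000, KSh 420,000; poverty gap index (FGT₁) = 0.292308.
Reduction = 0.346154 − 0.292308 = 0.0538.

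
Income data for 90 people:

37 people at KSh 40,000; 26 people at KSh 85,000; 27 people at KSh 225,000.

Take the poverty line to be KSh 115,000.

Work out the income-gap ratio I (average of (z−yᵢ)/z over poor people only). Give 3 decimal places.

Below z: 37×KSh 40,000, 26×KSh 85,000 (q = 63 of N = 90).
Relative gaps: 0.6522 (×37), 0.2609 (×26); sum = 30.913043.
The income-gap ratio divides by q (the poor only): 30.913043 / 63 = 0.491.

0.491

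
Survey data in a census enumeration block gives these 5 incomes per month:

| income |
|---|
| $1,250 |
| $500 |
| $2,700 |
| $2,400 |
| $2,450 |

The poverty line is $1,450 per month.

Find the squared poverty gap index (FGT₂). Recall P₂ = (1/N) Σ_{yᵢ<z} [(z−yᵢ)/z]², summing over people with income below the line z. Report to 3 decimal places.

Below the line: $500, $1,250 (q = 2 of N = 5).
Relative gaps: (1450−500)/1450 = 0.6552; (1450−1250)/1450 = 0.1379.
Squared: 0.4293; 0.0190.
Sum = 0.448276; P₂ = 0.448276 / 5 = 0.090.

0.090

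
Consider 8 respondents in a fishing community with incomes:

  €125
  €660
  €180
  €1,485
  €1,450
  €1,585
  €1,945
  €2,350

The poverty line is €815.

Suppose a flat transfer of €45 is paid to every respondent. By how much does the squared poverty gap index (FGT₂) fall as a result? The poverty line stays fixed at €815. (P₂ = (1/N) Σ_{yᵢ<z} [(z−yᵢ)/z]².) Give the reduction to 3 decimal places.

0.024

Before: below the line — €125, €180, €660; squared poverty gap index (FGT₂) = 0.17000.
After the €45 transfer: below the line — €170, €225, €705; squared poverty gap index (FGT₂) = 0.14608.
Reduction = 0.17000 − 0.14608 = 0.024.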